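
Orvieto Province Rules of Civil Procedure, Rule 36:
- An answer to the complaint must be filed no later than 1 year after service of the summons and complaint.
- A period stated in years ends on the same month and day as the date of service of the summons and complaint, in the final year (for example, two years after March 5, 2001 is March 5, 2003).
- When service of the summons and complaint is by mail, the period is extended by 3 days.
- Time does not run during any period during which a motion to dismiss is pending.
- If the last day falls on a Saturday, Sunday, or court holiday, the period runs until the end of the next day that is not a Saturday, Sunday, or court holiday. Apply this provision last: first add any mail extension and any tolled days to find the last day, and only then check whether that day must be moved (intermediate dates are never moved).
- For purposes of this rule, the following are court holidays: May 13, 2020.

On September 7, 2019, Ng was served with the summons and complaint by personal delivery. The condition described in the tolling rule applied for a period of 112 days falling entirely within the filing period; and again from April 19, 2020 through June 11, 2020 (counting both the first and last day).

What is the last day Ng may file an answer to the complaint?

1 year after September 7, 2019 is September 7, 2020.
Service was not by mail, so no mail extension applies.
Tolling adds 112 days: September 7, 2020 + 112 days = December 28, 2020.
From April 19, 2020 through June 11, 2020 inclusive is 54 days; tolling adds 54 days: December 28, 2020 + 54 days = February 20, 2021.
February 20, 2021 is Saturday; February 21, 2021 is Sunday. The next qualifying day is February 22, 2021.

February 22, 2021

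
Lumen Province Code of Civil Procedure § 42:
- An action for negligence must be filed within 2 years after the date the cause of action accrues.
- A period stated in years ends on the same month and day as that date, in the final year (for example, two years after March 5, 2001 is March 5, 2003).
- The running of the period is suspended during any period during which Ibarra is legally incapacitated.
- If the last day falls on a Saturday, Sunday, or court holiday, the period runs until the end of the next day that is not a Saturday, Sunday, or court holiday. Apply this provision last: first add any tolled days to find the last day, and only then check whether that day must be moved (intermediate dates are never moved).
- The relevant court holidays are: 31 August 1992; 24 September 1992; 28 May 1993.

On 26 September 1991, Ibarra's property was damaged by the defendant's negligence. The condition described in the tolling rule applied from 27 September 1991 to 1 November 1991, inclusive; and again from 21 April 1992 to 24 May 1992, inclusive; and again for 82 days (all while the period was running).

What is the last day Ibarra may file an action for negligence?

2 years after 26 September 1991 is September 26, 1993.
From September 27, 1991 through November 1, 1991 inclusive is 36 days; tolling adds 36 days: September 26, 1993 + 36 days = November 1, 1993.
From April 21, 1992 through May 24, 1992 inclusive is 34 days; tolling adds 34 days: November 1, 1993 + 34 days = December 5, 1993.
Tolling adds 82 days: December 5, 1993 + 82 days = February 25, 1994.
February 25, 1994 is a Friday and not a court holiday, so no extension applies.

February 25, 1994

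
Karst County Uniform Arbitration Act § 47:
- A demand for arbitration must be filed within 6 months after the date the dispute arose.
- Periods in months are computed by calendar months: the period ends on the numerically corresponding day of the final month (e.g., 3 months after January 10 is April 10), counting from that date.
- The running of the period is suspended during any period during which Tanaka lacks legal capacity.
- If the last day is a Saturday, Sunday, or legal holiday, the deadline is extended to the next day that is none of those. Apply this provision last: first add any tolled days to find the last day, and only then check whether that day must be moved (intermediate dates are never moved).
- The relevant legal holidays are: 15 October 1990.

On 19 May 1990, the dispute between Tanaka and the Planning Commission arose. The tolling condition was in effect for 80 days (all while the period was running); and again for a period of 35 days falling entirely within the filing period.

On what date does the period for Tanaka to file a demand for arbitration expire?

March 14, 1991

6 months after 19 May 1990 is November 19, 1990.
Tolling adds 80 days: November 19, 1990 + 80 days = February 7, 1991.
Tolling adds 35 days: February 7, 1991 + 35 days = March 14, 1991.
March 14, 1991 is a Thursday and not a legal holiday, so no extension applies.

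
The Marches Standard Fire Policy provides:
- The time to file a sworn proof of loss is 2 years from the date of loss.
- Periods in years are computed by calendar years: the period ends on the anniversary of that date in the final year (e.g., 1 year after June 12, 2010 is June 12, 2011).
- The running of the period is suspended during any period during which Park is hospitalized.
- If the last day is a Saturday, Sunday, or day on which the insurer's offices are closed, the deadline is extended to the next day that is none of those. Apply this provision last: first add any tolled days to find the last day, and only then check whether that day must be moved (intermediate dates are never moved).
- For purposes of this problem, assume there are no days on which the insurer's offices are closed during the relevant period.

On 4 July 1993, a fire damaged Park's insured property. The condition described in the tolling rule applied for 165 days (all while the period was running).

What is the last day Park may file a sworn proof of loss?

2 years after 4 July 1993 is July 4, 1995.
Tolling adds 165 days: July 4, 1995 + 165 days = December 16, 1995.
December 16, 1995 is Saturday; December 17, 1995 is Sunday. The next qualifying day is December 18, 1995.

December 18, 1995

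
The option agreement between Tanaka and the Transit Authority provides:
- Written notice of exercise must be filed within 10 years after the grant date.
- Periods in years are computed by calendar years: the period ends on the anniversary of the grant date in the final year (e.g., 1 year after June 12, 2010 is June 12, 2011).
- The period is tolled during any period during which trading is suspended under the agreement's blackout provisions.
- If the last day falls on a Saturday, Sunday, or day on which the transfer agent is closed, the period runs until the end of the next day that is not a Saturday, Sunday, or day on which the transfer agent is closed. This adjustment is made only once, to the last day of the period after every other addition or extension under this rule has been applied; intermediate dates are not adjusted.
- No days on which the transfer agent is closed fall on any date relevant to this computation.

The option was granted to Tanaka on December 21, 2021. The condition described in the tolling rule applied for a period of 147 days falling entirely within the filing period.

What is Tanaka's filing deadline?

10 years after December 21, 2021 is December 21, 2031.
Tolling adds 147 days: December 21, 2031 + 147 days = May 16, 2032.
May 16, 2032 is Sunday. The next qualifying day is May 17, 2032.

May 17, 2032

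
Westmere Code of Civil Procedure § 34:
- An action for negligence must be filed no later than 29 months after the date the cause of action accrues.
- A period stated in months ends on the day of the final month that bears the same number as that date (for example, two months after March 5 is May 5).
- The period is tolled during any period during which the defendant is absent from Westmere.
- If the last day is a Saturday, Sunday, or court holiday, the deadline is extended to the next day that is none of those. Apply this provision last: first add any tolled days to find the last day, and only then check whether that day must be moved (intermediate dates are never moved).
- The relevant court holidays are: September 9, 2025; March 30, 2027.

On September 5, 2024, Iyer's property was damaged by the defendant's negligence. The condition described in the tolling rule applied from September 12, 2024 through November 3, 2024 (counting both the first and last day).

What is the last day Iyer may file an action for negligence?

29 months after September 5, 2024 is February 5, 2027.
From September 12, 2024 through November 3, 2024 inclusive is 53 days; tolling adds 53 days: February 5, 2027 + 53 days = March 30, 2027.
March 30, 2027 is a listed holiday. The next qualifying day is March 31, 2027.

March 31, 2027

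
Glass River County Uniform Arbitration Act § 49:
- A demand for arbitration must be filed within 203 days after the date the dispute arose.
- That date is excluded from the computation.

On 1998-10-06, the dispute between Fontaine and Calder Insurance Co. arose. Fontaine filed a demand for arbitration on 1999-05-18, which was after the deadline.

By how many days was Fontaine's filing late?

203 days after 1998-10-06 is April 27, 1999.
The deadline is April 27, 1999; from April 27, 1999 to May 18, 1999 is 21 days.

21 days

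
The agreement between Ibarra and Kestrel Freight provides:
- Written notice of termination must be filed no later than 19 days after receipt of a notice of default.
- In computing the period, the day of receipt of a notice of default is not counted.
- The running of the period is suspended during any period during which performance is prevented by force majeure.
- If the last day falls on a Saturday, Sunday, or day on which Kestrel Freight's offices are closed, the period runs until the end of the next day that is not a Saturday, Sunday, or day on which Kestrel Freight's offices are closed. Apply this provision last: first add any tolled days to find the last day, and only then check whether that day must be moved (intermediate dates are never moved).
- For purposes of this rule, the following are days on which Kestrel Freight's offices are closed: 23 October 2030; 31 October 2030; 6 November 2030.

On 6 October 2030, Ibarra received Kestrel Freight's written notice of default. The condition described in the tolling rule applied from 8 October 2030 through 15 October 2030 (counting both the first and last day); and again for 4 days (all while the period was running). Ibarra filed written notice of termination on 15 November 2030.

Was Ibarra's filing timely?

19 days after 6 October 2030 is October 25, 2030.
From October 8, 2030 through October 15, 2030 inclusive is 8 days; tolling adds 8 days: October 25, 2030 + 8 days = November 2, 2030.
Tolling adds 4 days: November 2, 2030 + 4 days = November 6, 2030.
November 6, 2030 is a listed holiday. The next qualifying day is November 7, 2030.
The deadline is November 7, 2030; the filing on November 15, 2030 is after that date.

No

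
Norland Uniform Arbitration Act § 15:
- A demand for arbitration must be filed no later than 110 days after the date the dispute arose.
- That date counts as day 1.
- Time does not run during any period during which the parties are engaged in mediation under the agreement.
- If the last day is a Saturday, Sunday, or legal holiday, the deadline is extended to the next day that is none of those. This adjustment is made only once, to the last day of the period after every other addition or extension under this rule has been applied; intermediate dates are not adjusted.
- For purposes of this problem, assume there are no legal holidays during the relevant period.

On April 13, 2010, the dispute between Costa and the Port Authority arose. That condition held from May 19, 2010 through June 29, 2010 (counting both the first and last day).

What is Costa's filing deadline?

Counting April 13, 2010 as day 1, day 110 is July 31, 2010.
From May 19, 2010 through June 29, 2010 inclusive is 42 days; tolling adds 42 days: July 31, 2010 + 42 days = September 11, 2010.
September 11, 2010 is Saturday; September 12, 2010 is Sunday. The next qualifying day is September 13, 2010.

September 13, 2010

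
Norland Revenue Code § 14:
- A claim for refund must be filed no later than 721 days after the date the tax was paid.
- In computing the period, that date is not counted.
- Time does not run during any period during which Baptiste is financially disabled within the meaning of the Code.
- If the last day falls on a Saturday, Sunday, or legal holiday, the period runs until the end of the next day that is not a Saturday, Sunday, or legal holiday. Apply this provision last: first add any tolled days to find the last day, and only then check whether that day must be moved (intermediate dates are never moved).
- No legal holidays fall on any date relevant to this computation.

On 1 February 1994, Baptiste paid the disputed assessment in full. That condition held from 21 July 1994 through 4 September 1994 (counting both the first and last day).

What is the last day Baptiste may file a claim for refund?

721 days after 1 February 1994 is January 23, 1996.
From July 21, 1994 through September 4, 1994 inclusive is 46 days; tolling adds 46 days: January 23, 1996 + 46 days = March 9, 1996.
March 9, 1996 is Saturday; March 10, 1996 is Sunday. The next qualifying day is March 11, 1996.

March 11, 1996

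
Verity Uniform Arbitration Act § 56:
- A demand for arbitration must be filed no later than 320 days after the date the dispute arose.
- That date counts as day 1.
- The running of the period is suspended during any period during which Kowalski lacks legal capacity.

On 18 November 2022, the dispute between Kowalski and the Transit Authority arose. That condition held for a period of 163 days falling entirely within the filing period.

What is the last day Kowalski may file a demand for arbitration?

March 14, 2024

Counting 18 November 2022 as day 1, day 320 is October 3, 2023.
Tolling adds 163 days: October 3, 2023 + 163 days = March 14, 2024.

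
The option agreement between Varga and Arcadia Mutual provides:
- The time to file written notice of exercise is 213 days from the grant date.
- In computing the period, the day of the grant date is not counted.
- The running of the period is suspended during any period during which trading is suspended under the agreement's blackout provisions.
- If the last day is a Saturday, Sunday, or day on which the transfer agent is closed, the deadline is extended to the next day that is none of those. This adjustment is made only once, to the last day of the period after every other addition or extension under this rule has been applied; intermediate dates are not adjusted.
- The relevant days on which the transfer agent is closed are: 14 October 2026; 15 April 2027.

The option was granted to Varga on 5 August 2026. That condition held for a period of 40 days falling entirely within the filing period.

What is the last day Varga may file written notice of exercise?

213 days after 5 August 2026 is March 6, 2027.
Tolling adds 40 days: March 6, 2027 + 40 days = April 15, 2027.
April 15, 2027 is a listed holiday. The next qualifying day is April 16, 2027.

April 16, 2027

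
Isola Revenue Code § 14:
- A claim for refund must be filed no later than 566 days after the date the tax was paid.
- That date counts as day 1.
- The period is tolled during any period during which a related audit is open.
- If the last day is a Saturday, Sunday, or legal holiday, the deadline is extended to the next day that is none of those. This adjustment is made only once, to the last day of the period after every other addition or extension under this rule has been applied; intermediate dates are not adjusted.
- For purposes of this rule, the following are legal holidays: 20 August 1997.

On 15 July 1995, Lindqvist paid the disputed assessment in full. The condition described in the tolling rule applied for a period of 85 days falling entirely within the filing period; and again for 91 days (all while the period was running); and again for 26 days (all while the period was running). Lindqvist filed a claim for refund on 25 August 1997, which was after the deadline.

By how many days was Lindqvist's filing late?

4 days

Counting 15 July 1995 as day 1, day 566 is January 30, 1997.
Tolling adds 85 days: January 30, 1997 + 85 days = April 25, 1997.
Tolling adds 91 days: April 25, 1997 + 91 days = July 25, 1997.
Tolling adds 26 days: July 25, 1997 + 26 days = August 20, 1997.
August 20, 1997 is a listed holiday. The next qualifying day is August 21, 1997.
The deadline is August 21, 1997; from August 21, 1997 to August 25, 1997 is 4 days.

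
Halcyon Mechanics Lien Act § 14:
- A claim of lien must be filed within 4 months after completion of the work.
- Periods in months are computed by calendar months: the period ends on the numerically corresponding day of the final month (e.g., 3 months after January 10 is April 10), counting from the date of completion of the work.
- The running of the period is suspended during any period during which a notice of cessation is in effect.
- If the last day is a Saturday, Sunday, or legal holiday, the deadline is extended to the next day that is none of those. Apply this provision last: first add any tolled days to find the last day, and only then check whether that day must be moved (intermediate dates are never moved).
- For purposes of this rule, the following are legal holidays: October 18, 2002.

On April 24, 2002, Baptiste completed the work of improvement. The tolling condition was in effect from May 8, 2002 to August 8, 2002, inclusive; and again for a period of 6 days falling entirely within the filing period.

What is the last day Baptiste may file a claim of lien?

December 2, 2002

4 months after April 24, 2002 is August 24, 2002.
From May 8, 2002 through August 8, 2002 inclusive is 93 days; tolling adds 93 days: August 24, 2002 + 93 days = November 25, 2002.
Tolling adds 6 days: November 25, 2002 + 6 days = December 1, 2002.
December 1, 2002 is Sunday. The next qualifying day is December 2, 2002.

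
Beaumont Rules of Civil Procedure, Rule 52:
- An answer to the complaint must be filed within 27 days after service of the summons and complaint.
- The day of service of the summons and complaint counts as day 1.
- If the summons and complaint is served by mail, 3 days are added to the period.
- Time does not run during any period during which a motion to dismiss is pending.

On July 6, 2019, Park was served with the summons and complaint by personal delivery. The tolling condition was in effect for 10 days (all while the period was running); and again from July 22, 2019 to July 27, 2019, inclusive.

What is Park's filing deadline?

August 17, 2019

Counting July 6, 2019 as day 1, day 27 is August 1, 2019.
Service was not by mail, so no mail extension applies.
Tolling adds 10 days: August 1, 2019 + 10 days = August 11, 2019.
From July 22, 2019 through July 27, 2019 inclusive is 6 days; tolling adds 6 days: August 11, 2019 + 6 days = August 17, 2019.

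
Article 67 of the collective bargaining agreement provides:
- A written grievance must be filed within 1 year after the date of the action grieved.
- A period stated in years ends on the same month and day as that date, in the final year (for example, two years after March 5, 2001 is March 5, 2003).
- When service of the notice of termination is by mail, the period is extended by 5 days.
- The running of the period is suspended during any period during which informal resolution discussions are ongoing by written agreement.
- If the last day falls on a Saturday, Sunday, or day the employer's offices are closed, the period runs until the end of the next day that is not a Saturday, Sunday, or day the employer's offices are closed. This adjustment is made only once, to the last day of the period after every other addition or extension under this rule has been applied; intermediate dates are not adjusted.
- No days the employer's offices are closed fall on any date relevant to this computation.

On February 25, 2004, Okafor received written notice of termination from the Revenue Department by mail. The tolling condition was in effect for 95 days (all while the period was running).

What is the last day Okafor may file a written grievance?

June 6, 2005

1 year after February 25, 2004 is February 25, 2005.
Service was by mail, adding 5 days: February 25, 2005 + 5 days = March 2, 2005.
Tolling adds 95 days: March 2, 2005 + 95 days = June 5, 2005.
June 5, 2005 is Sunday. The next qualifying day is June 6, 2005.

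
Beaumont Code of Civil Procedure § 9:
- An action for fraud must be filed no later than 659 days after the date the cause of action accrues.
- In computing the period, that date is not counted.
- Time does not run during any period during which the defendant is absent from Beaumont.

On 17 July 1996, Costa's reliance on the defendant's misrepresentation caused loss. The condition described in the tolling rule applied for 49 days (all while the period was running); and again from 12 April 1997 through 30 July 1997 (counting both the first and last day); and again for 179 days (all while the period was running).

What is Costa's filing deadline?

April 10, 1999

659 days after 17 July 1996 is May 7, 1998.
Tolling adds 49 days: May 7, 1998 + 49 days = June 25, 1998.
From April 12, 1997 through July 30, 1997 inclusive is 110 days; tolling adds 110 days: June 25, 1998 + 110 days = October 13, 1998.
Tolling adds 179 days: October 13, 1998 + 179 days = April 10, 1999.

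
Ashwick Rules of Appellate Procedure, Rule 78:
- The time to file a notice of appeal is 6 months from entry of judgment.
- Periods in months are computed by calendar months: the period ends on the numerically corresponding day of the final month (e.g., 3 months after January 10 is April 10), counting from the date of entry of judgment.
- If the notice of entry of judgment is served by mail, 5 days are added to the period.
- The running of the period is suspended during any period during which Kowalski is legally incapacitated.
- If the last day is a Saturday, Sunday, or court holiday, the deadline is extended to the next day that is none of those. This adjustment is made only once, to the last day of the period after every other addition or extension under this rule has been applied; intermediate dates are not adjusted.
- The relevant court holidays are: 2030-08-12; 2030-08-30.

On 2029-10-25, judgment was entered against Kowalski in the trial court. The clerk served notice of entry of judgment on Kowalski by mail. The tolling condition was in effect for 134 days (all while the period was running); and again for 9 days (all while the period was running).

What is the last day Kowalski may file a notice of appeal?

6 months after 2029-10-25 is April 25, 2030.
Service was by mail, adding 5 days: April 25, 2030 + 5 days = April 30, 2030.
Tolling adds 134 days: April 30, 2030 + 134 days = September 11, 2030.
Tolling adds 9 days: September 11, 2030 + 9 days = September 20, 2030.
September 20, 2030 is a Friday and not a court holiday, so no extension applies.

September 20, 2030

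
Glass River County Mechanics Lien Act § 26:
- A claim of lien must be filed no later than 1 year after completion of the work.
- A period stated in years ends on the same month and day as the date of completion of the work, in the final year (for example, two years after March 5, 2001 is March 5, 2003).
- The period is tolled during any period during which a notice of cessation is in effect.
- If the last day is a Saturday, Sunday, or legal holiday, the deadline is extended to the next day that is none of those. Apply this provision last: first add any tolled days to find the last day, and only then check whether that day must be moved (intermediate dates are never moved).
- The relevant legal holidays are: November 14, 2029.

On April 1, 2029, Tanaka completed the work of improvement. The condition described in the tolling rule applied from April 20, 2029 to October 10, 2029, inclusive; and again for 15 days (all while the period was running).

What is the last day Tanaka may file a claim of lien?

October 7, 2030

1 year after April 1, 2029 is April 1, 2030.
From April 20, 2029 through October 10, 2029 inclusive is 174 days; tolling adds 174 days: April 1, 2030 + 174 days = September 22, 2030.
Tolling adds 15 days: September 22, 2030 + 15 days = October 7, 2030.
October 7, 2030 is a Monday and not a legal holiday, so no extension applies.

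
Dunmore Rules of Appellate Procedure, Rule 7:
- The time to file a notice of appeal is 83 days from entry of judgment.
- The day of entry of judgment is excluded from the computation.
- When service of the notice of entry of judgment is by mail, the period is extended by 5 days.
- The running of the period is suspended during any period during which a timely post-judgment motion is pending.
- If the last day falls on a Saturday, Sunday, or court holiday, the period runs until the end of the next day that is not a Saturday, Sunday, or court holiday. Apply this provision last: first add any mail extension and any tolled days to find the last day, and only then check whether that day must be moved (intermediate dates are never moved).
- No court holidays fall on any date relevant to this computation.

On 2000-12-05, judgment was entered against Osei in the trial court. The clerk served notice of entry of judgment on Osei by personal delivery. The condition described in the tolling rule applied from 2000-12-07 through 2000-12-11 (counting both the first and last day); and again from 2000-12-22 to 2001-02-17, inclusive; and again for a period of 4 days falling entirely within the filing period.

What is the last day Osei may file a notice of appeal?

May 4, 2001

83 days after 2000-12-05 is February 26, 2001.
Service was not by mail, so no mail extension applies.
From December 7, 2000 through December 11, 2000 inclusive is 5 days; tolling adds 5 days: February 26, 2001 + 5 days = March 3, 2001.
From December 22, 2000 through February 17, 2001 inclusive is 58 days; tolling adds 58 days: March 3, 2001 + 58 days = April 30, 2001.
Tolling adds 4 days: April 30, 2001 + 4 days = May 4, 2001.
May 4, 2001 is a Friday and not a court holiday, so no extension applies.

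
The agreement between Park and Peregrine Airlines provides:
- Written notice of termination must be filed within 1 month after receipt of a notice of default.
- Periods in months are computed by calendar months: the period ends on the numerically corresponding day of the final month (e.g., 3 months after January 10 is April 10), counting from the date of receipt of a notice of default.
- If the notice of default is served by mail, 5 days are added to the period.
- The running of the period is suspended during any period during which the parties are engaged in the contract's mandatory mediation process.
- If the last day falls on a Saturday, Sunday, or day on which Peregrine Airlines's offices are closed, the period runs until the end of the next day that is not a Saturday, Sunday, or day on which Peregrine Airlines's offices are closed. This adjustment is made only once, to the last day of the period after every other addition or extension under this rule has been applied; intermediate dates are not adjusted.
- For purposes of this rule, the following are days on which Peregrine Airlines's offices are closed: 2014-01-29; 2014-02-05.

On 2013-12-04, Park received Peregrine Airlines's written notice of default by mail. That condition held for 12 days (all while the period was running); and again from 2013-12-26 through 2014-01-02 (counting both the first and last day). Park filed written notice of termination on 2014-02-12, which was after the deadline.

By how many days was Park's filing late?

1 month after 2013-12-04 is January 4, 2014.
Service was by mail, adding 5 days: January 4, 2014 + 5 days = January 9, 2014.
Tolling adds 12 days: January 9, 2014 + 12 days = January 21, 2014.
From December 26, 2013 through January 2, 2014 inclusive is 8 days; tolling adds 8 days: January 21, 2014 + 8 days = January 29, 2014.
January 29, 2014 is a listed holiday. The next qualifying day is January 30, 2014.
The deadline is January 30, 2014; from January 30, 2014 to February 12, 2014 is 13 days.

13 days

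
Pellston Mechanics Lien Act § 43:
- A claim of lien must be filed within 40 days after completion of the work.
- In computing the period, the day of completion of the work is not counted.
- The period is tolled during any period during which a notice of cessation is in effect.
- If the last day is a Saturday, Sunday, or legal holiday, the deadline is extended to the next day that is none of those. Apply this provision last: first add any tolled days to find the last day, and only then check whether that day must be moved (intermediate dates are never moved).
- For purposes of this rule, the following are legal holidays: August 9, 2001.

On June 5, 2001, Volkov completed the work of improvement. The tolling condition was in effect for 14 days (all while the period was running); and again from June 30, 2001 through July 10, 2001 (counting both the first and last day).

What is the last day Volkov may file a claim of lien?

August 10, 2001

40 days after June 5, 2001 is July 15, 2001.
Tolling adds 14 days: July 15, 2001 + 14 days = July 29, 2001.
From June 30, 2001 through July 10, 2001 inclusive is 11 days; tolling adds 11 days: July 29, 2001 + 11 days = August 9, 2001.
August 9, 2001 is a listed holiday. The next qualifying day is August 10, 2001.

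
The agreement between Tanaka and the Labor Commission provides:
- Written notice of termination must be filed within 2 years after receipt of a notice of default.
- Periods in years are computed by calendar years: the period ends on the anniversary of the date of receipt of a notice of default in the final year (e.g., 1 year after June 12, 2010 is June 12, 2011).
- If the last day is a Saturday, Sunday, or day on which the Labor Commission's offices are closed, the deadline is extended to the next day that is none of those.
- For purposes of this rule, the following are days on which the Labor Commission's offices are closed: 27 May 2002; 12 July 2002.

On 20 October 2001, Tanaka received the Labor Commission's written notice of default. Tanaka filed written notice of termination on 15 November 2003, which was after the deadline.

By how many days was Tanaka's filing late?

26 days

2 years after 20 October 2001 is October 20, 2003.
October 20, 2003 is a Monday and not a day on which the Labor Commission's offices are closed, so no extension applies.
The deadline is October 20, 2003; from October 20, 2003 to November 15, 2003 is 26 days.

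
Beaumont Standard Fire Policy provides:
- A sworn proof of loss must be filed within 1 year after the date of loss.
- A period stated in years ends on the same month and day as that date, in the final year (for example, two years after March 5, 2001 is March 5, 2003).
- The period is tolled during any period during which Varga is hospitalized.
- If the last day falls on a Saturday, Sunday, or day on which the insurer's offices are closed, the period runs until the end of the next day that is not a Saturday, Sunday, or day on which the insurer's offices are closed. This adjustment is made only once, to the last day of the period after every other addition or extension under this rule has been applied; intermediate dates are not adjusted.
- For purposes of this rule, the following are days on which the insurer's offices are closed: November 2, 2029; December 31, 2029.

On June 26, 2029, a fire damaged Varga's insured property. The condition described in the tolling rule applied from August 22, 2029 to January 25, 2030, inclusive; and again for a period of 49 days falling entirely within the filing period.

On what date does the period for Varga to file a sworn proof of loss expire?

January 20, 2031

1 year after June 26, 2029 is June 26, 2030.
From August 22, 2029 through January 25, 2030 inclusive is 157 days; tolling adds 157 days: June 26, 2030 + 157 days = November 30, 2030.
Tolling adds 49 days: November 30, 2030 + 49 days = January 18, 2031.
January 18, 2031 is Saturday; January 19, 2031 is Sunday. The next qualifying day is January 20, 2031.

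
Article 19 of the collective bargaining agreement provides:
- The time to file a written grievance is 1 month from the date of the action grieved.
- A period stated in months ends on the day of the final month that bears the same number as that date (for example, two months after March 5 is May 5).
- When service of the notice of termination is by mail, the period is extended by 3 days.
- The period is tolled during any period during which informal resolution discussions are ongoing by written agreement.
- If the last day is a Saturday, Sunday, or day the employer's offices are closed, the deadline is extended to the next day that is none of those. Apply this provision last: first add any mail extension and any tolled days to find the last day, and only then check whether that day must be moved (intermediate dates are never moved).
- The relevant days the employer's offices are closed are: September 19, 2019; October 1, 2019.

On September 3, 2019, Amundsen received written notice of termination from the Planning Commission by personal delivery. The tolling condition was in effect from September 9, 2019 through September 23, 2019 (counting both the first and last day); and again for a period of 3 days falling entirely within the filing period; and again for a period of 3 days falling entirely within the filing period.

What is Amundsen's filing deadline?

1 month after September 3, 2019 is October 3, 2019.
Service was not by mail, so no mail extension applies.
From September 9, 2019 through September 23, 2019 inclusive is 15 days; tolling adds 15 days: October 3, 2019 + 15 days = October 18, 2019.
Tolling adds 3 days: October 18, 2019 + 3 days = October 21, 2019.
Tolling adds 3 days: October 21, 2019 + 3 days = October 24, 2019.
October 24, 2019 is a Thursday and not a day the employer's offices are closed, so no extension applies.

October 24, 2019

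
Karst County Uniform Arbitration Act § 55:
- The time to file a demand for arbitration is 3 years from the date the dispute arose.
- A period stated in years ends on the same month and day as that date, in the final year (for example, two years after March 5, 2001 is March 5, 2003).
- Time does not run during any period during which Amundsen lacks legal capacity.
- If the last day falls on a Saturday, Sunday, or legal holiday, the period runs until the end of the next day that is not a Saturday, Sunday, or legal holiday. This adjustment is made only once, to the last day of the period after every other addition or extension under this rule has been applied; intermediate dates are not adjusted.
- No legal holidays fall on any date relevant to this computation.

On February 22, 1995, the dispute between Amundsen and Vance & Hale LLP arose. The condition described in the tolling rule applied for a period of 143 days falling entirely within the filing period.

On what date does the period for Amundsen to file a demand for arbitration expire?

July 15, 1998

3 years after February 22, 1995 is February 22, 1998.
Tolling adds 143 days: February 22, 1998 + 143 days = July 15, 1998.
July 15, 1998 is a Wednesday and not a legal holiday, so no extension applies.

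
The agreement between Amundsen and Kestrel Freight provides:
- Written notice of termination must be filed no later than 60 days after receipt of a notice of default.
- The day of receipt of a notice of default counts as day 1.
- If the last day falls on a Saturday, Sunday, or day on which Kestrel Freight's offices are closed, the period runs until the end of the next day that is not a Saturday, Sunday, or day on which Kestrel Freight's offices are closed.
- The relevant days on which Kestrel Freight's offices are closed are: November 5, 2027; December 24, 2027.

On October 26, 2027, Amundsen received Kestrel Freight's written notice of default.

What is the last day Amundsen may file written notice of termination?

Counting October 26, 2027 as day 1, day 60 is December 24, 2027.
December 24, 2027 is a listed holiday; December 25, 2027 is Saturday; December 26, 2027 is Sunday. The next qualifying day is December 27, 2027.

December 27, 2027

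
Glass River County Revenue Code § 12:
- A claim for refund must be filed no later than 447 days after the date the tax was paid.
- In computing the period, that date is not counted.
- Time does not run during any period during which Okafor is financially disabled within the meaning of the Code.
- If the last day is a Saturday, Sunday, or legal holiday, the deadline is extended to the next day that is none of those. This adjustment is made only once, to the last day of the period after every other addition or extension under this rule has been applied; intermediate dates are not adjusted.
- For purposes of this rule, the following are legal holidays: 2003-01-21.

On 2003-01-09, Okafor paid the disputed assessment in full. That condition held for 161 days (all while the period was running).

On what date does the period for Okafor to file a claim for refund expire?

September 8, 2004

447 days after 2003-01-09 is March 31, 2004.
Tolling adds 161 days: March 31, 2004 + 161 days = September 8, 2004.
September 8, 2004 is a Wednesday and not a legal holiday, so no extension applies.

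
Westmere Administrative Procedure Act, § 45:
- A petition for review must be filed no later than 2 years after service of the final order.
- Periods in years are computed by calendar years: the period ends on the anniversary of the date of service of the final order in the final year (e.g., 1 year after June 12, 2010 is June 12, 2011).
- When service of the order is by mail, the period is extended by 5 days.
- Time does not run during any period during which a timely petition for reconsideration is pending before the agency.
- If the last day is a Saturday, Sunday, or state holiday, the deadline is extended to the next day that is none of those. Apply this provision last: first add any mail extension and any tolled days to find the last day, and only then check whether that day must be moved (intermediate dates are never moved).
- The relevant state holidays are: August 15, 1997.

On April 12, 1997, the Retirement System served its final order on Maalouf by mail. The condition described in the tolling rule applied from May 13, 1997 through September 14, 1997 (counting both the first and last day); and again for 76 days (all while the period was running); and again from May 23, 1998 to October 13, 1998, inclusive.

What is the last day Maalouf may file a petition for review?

March 27, 2000

2 years after April 12, 1997 is April 12, 1999.
Service was by mail, adding 5 days: April 12, 1999 + 5 days = April 17, 1999.
From May 13, 1997 through September 14, 1997 inclusive is 125 days; tolling adds 125 days: April 17, 1999 + 125 days = August 20, 1999.
Tolling adds 76 days: August 20, 1999 + 76 days = November 4, 1999.
From May 23, 1998 through October 13, 1998 inclusive is 144 days; tolling adds 144 days: November 4, 1999 + 144 days = March 27, 2000.
March 27, 2000 is a Monday and not a state holiday, so no extension applies.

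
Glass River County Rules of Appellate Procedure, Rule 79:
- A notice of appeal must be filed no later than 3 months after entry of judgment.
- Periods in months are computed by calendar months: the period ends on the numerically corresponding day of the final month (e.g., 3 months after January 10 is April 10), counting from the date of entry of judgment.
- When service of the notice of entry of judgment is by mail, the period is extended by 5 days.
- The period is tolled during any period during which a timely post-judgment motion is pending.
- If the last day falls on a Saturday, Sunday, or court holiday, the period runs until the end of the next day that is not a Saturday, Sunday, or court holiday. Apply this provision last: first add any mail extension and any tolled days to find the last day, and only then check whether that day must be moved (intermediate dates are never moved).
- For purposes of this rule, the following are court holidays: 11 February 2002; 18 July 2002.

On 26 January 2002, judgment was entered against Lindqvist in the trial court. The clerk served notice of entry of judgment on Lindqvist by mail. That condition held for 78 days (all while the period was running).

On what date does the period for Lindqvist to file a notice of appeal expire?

July 19, 2002

3 months after 26 January 2002 is April 26, 2002.
Service was by mail, adding 5 days: April 26, 2002 + 5 days = May 1, 2002.
Tolling adds 78 days: May 1, 2002 + 78 days = July 18, 2002.
July 18, 2002 is a listed holiday. The next qualifying day is July 19, 2002.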